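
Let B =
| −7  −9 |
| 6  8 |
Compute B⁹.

tr B = 1 and det B = −2, so the characteristic polynomial is λ² − (1)λ + (−2) with roots −1 and 2.
Eigenvectors give P = [[3, 1], [−2, −1]] with P⁻¹ = [[1, 1], [−2, −3]], and B = P·diag(−1, 2)·P⁻¹.
Then B⁹ = P·diag(−1, 512)·P⁻¹ = [[−3, 512], [2, −512]] · [[1, 1], [−2, −3]] = [[−1027, −1539], [1026, 1538]].

[[−1027, −1539], [1026, 1538]]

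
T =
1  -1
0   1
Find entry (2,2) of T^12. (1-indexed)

T = I + N where N = [[0, -1], [0, 0]] is strictly upper-triangular, so N^2 = 0.
(I + N)^12 = I + 12·N = [[1, -12], [0, 1]].

1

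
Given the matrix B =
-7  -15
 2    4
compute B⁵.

tr B = -3 and det B = 2, so the characteristic polynomial is λ² − (-3)λ + (2) with roots -1 and -2.
Eigenvectors give P = [[-5, -3], [2, 1]] with P⁻¹ = [[1, 3], [-2, -5]], and B = P·diag(-1, -2)·P⁻¹.
Then B⁵ = P·diag(-1, -32)·P⁻¹ = [[5, 96], [-2, -32]] · [[1, 3], [-2, -5]] = [[-187, -465], [62, 154]].

[[-187, -465], [62, 154]]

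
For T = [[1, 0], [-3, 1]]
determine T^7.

[[1, 0], [-21, 1]]

T = I + N where N = [[0, 0], [-3, 0]] is strictly lower-triangular, so N^2 = 0.
(I + N)^7 = I + 7·N = [[1, 0], [-21, 1]].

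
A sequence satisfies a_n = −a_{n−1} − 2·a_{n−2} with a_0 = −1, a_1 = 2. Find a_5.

With companion matrix A = [[−1, −2], [1, 0]], [a_n, a_{n−1}]ᵀ = A·[a_{n−1}, a_{n−2}]ᵀ, so [a_5, a_4]ᵀ = A⁴·[a_1, a_0]ᵀ.
A⁴ = [[−1, −6], [3, 2]], giving [a_5, a_4]ᵀ = [[4], [4]].

4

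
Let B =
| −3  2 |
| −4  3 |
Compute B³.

[[−3, 2], [−4, 3]]

B² = I (check: tr B = 0 and det B = −1), so B³ = B since 3 is odd.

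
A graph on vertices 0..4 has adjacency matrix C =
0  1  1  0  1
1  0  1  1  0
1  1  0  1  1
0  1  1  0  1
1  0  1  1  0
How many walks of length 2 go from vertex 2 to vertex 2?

The number of length-2 walks from vertex 2 to vertex 2 is entry (2,2) of C², where C is the adjacency matrix.
C² = [[3, 1, 2, 3, 1], [1, 3, 2, 1, 3], [2, 2, 4, 2, 2], [3, 1, 2, 3, 1], [1, 3, 2, 1, 3]]

4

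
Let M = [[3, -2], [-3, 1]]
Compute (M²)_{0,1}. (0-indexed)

-8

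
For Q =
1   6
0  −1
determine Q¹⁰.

[[1, 0], [0, 1]]

Q² = I (check: tr Q = 0 and det Q = −1), so Q¹⁰ = I since 10 is even.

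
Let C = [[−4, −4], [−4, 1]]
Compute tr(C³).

C² = [[32, 12], [12, 17]]
C³ = [[−176, −116], [−116, −31]]

−207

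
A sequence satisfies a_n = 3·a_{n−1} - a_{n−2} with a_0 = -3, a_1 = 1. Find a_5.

118

With companion matrix T = [[3, -1], [1, 0]], [a_n, a_{n−1}]ᵀ = T·[a_{n−1}, a_{n−2}]ᵀ, so [a_5, a_4]ᵀ = T⁴·[a_1, a_0]ᵀ.
T⁴ = [[55, -21], [21, -8]], giving [a_5, a_4]ᵀ = [[118], [45]].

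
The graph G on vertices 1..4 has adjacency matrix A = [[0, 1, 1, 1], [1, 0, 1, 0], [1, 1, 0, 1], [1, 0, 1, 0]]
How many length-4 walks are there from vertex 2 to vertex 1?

The number of length-4 walks from vertex 2 to vertex 1 is entry (2,1) of A^4, where A is the adjacency matrix.
A^2 = [[3, 1, 2, 1], [1, 2, 1, 2], [2, 1, 3, 1], [1, 2, 1, 2]]
A^3 = [[4, 5, 5, 5], [5, 2, 5, 2], [5, 5, 4, 5], [5, 2, 5, 2]]
A^4 = [[15, 9, 14, 9], [9, 10, 9, 10], [14, 9, 15, 9], [9, 10, 9, 10]]

9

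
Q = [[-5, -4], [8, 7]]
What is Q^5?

[[-245, -244], [488, 487]]

tr Q = 2 and det Q = -3, so the characteristic polynomial is λ² − (2)λ + (-3) with roots 3 and -1.
Eigenvectors give P = [[-1, -1], [2, 1]] with P⁻¹ = [[1, 1], [-2, -1]], and Q = P·diag(3, -1)·P⁻¹.
Then Q^5 = P·diag(243, -1)·P⁻¹ = [[-243, 1], [486, -1]] · [[1, 1], [-2, -1]] = [[-245, -244], [488, 487]].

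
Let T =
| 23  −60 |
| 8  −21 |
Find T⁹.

[[118103, −295260], [39368, −98421]]

tr T = 2 and det T = −3, so the characteristic polynomial is λ² − (2)λ + (−3) with roots 3 and −1.
Eigenvectors give P = [[3, −5], [1, −2]] with P⁻¹ = [[2, −5], [1, −3]], and T = P·diag(3, −1)·P⁻¹.
Then T⁹ = P·diag(19683, −1)·P⁻¹ = [[59049, 5], [19683, 2]] · [[2, −5], [1, −3]] = [[118103, −295260], [39368, −98421]].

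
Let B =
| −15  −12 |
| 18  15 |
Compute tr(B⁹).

tr B = 0 and det B = −9, so the characteristic polynomial is λ² − (0)λ + (−9) with roots 3 and −3.
Eigenvectors give P = [[−2, 1], [3, −1]] with P⁻¹ = [[1, 1], [3, 2]], and B = P·diag(3, −3)·P⁻¹.
Then B⁹ = P·diag(19683, −19683)·P⁻¹ = [[−39366, −19683], [59049, 19683]] · [[1, 1], [3, 2]] = [[−98415, −78732], [118098, 98415]].

0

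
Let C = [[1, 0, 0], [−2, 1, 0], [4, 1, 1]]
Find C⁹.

C = I + N where N = [[0, 0, 0], [−2, 0, 0], [4, 1, 0]] is strictly lower-triangular, so N³ = 0.
(I + N)⁹ = I + 9·N + 36·N² = [[1, 0, 0], [−18, 1, 0], [−36, 9, 1]].

[[1, 0, 0], [−18, 1, 0], [−36, 9, 1]]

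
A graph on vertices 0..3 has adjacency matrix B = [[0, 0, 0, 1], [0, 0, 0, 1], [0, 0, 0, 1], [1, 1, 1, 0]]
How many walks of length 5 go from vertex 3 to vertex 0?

9

The number of length-5 walks from vertex 3 to vertex 0 is entry (3,0) of B⁵, where B is the adjacency matrix.
B² = [[1, 1, 1, 0], [1, 1, 1, 0], [1, 1, 1, 0], [0, 0, 0, 3]]
B³ = [[0, 0, 0, 3], [0, 0, 0, 3], [0, 0, 0, 3], [3, 3, 3, 0]]
B⁴ = [[3, 3, 3, 0], [3, 3, 3, 0], [3, 3, 3, 0], [0, 0, 0, 9]]
B⁵ = [[0, 0, 0, 9], [0, 0, 0, 9], [0, 0, 0, 9], [9, 9, 9, 0]]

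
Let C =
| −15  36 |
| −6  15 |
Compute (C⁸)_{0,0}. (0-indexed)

tr C = 0 and det C = −9, so the characteristic polynomial is λ² − (0)λ + (−9) with roots −3 and 3.
Eigenvectors give P = [[3, 2], [1, 1]] with P⁻¹ = [[1, −2], [−1, 3]], and C = P·diag(−3, 3)·P⁻¹.
Then C⁸ = P·diag(6561, 6561)·P⁻¹ = [[19683, 13122], [6561, 6561]] · [[1, −2], [−1, 3]] = [[6561, 0], [0, 6561]].

6561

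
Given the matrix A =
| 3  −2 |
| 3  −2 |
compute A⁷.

A² = A (a projection; rank 1, trace 1), so A⁷ = A.

[[3, −2], [3, −2]]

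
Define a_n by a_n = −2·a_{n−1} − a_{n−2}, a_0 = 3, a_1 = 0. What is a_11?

With companion matrix M = [[−2, −1], [1, 0]], [a_n, a_{n−1}]ᵀ = M·[a_{n−1}, a_{n−2}]ᵀ, so [a_11, a_10]ᵀ = M¹⁰·[a_1, a_0]ᵀ.
M¹⁰ = [[11, 10], [−10, −9]], giving [a_11, a_10]ᵀ = [[30], [−27]].

30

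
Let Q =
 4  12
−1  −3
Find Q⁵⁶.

Q² = Q (a projection; rank 1, trace 1), so Q⁵⁶ = Q.

[[4, 12], [−1, −3]]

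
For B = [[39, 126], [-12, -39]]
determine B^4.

tr B = 0 and det B = -9, so the characteristic polynomial is λ² − (0)λ + (-9) with roots -3 and 3.
Eigenvectors give P = [[-3, -7], [1, 2]] with P⁻¹ = [[2, 7], [-1, -3]], and B = P·diag(-3, 3)·P⁻¹.
Then B^4 = P·diag(81, 81)·P⁻¹ = [[-243, -567], [81, 162]] · [[2, 7], [-1, -3]] = [[81, 0], [0, 81]].

[[81, 0], [0, 81]]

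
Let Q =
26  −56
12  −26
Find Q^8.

tr Q = 0 and det Q = −4, so the characteristic polynomial is λ² − (0)λ + (−4) with roots 2 and −2.
Eigenvectors give P = [[7, −2], [3, −1]] with P⁻¹ = [[1, −2], [3, −7]], and Q = P·diag(2, −2)·P⁻¹.
Then Q^8 = P·diag(256, 256)·P⁻¹ = [[1792, −512], [768, −256]] · [[1, −2], [3, −7]] = [[256, 0], [0, 256]].

[[256, 0], [0, 256]]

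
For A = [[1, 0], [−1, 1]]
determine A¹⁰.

[[1, 0], [−10, 1]]

A = I + N where N = [[0, 0], [−1, 0]] is strictly lower-triangular, so N² = 0.
(I + N)¹⁰ = I + 10·N = [[1, 0], [−10, 1]].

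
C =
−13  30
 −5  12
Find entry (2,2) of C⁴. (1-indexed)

tr C = −1 and det C = −6, so the characteristic polynomial is λ² − (−1)λ + (−6) with roots −3 and 2.
Eigenvectors give P = [[3, 2], [1, 1]] with P⁻¹ = [[1, −2], [−1, 3]], and C = P·diag(−3, 2)·P⁻¹.
Then C⁴ = P·diag(81, 16)·P⁻¹ = [[243, 32], [81, 16]] · [[1, −2], [−1, 3]] = [[211, −390], [65, −114]].

−114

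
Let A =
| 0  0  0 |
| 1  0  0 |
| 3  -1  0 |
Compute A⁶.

[[0, 0, 0], [0, 0, 0], [0, 0, 0]]

A is strictly triangular, hence nilpotent: A³ = 0, so A⁶ = 0.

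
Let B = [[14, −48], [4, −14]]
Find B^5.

tr B = 0 and det B = −4, so the characteristic polynomial is λ² − (0)λ + (−4) with roots 2 and −2.
Eigenvectors give P = [[4, −3], [1, −1]] with P⁻¹ = [[1, −3], [1, −4]], and B = P·diag(2, −2)·P⁻¹.
Then B^5 = P·diag(32, −32)·P⁻¹ = [[128, 96], [32, 32]] · [[1, −3], [1, −4]] = [[224, −768], [64, −224]].

[[224, −768], [64, −224]]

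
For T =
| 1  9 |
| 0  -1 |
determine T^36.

T² = I (check: tr T = 0 and det T = -1), so T^36 = I since 36 is even.

[[1, 0], [0, 1]]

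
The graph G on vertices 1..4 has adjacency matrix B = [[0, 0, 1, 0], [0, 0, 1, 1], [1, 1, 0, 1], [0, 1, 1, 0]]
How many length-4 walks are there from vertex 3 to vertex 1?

The number of length-4 walks from vertex 3 to vertex 1 is entry (3,1) of B⁴, where B is the adjacency matrix.
B² = [[1, 1, 0, 1], [1, 2, 1, 1], [0, 1, 3, 1], [1, 1, 1, 2]]
B³ = [[0, 1, 3, 1], [1, 2, 4, 3], [3, 4, 2, 4], [1, 3, 4, 2]]
B⁴ = [[3, 4, 2, 4], [4, 7, 6, 6], [2, 6, 11, 6], [4, 6, 6, 7]]

2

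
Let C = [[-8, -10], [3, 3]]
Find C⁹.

[[-115538, -191710], [57513, 95343]]

tr C = -5 and det C = 6, so the characteristic polynomial is λ² − (-5)λ + (6) with roots -2 and -3.
Eigenvectors give P = [[-5, -2], [3, 1]] with P⁻¹ = [[1, 2], [-3, -5]], and C = P·diag(-2, -3)·P⁻¹.
Then C⁹ = P·diag(-512, -19683)·P⁻¹ = [[2560, 39366], [-1536, -19683]] · [[1, 2], [-3, -5]] = [[-115538, -191710], [57513, 95343]].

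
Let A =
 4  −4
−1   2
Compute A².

[[20, −24], [−6, 8]]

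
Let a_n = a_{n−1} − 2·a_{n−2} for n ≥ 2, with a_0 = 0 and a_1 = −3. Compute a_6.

With companion matrix Q = [[1, −2], [1, 0]], [a_n, a_{n−1}]ᵀ = Q·[a_{n−1}, a_{n−2}]ᵀ, so [a_6, a_5]ᵀ = Q⁵·[a_1, a_0]ᵀ.
Q⁵ = [[5, 2], [−1, 6]], giving [a_6, a_5]ᵀ = [[−15], [3]].

−15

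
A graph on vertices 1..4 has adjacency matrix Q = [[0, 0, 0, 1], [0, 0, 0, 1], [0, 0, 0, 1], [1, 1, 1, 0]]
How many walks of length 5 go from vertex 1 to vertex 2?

The number of length-5 walks from vertex 1 to vertex 2 is entry (1,2) of Q⁵, where Q is the adjacency matrix.
Q² = [[1, 1, 1, 0], [1, 1, 1, 0], [1, 1, 1, 0], [0, 0, 0, 3]]
Q³ = [[0, 0, 0, 3], [0, 0, 0, 3], [0, 0, 0, 3], [3, 3, 3, 0]]
Q⁴ = [[3, 3, 3, 0], [3, 3, 3, 0], [3, 3, 3, 0], [0, 0, 0, 9]]
Q⁵ = [[0, 0, 0, 9], [0, 0, 0, 9], [0, 0, 0, 9], [9, 9, 9, 0]]

0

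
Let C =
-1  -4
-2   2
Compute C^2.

[[9, -4], [-2, 12]]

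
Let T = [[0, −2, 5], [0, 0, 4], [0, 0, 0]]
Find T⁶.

T is strictly triangular, hence nilpotent: T³ = 0, so T⁶ = 0.

[[0, 0, 0], [0, 0, 0], [0, 0, 0]]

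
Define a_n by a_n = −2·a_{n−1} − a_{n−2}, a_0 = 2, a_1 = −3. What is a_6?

8

With companion matrix Q = [[−2, −1], [1, 0]], [a_n, a_{n−1}]ᵀ = Q·[a_{n−1}, a_{n−2}]ᵀ, so [a_6, a_5]ᵀ = Q⁵·[a_1, a_0]ᵀ.
Q⁵ = [[−6, −5], [5, 4]], giving [a_6, a_5]ᵀ = [[8], [−7]].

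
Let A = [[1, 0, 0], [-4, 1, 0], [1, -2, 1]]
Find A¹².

A = I + N where N = [[0, 0, 0], [-4, 0, 0], [1, -2, 0]] is strictly lower-triangular, so N³ = 0.
(I + N)¹² = I + 12·N + 66·N² = [[1, 0, 0], [-48, 1, 0], [540, -24, 1]].

[[1, 0, 0], [-48, 1, 0], [540, -24, 1]]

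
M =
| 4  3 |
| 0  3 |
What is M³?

[[64, 111], [0, 27]]

M² = [[16, 21], [0, 9]]
M³ = [[64, 111], [0, 27]]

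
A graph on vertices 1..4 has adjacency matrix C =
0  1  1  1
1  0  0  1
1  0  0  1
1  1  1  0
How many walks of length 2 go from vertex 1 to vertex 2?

1

The number of length-2 walks from vertex 1 to vertex 2 is entry (1,2) of C², where C is the adjacency matrix.
C² = [[3, 1, 1, 2], [1, 2, 2, 1], [1, 2, 2, 1], [2, 1, 1, 3]]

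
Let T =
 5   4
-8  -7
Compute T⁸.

[[-6559, -6560], [13120, 13121]]

tr T = -2 and det T = -3, so the characteristic polynomial is λ² − (-2)λ + (-3) with roots 1 and -3.
Eigenvectors give P = [[1, 1], [-1, -2]] with P⁻¹ = [[2, 1], [-1, -1]], and T = P·diag(1, -3)·P⁻¹.
Then T⁸ = P·diag(1, 6561)·P⁻¹ = [[1, 6561], [-1, -13122]] · [[2, 1], [-1, -1]] = [[-6559, -6560], [13120, 13121]].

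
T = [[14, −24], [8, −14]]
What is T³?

tr T = 0 and det T = −4, so the characteristic polynomial is λ² − (0)λ + (−4) with roots 2 and −2.
Eigenvectors give P = [[2, 3], [1, 2]] with P⁻¹ = [[2, −3], [−1, 2]], and T = P·diag(2, −2)·P⁻¹.
Then T³ = P·diag(8, −8)·P⁻¹ = [[16, −24], [8, −16]] · [[2, −3], [−1, 2]] = [[56, −96], [32, −56]].

[[56, −96], [32, −56]]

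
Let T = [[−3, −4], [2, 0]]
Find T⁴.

[[−71, −84], [42, −8]]

T² = [[1, 12], [−6, −8]]
T³ = [[21, −4], [2, 24]]
T⁴ = [[−71, −84], [42, −8]]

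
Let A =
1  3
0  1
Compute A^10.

A = I + N where N = [[0, 3], [0, 0]] is strictly upper-triangular, so N^2 = 0.
(I + N)^10 = I + 10·N = [[1, 30], [0, 1]].

[[1, 30], [0, 1]]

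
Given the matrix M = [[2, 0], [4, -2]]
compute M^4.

[[16, 0], [0, 16]]

tr M = 0 and det M = -4, so the characteristic polynomial is λ² − (0)λ + (-4) with roots 2 and -2.
Eigenvectors give P = [[-1, 0], [-1, 1]] with P⁻¹ = [[-1, 0], [-1, 1]], and M = P·diag(2, -2)·P⁻¹.
Then M^4 = P·diag(16, 16)·P⁻¹ = [[-16, 0], [-16, 16]] · [[-1, 0], [-1, 1]] = [[16, 0], [0, 16]].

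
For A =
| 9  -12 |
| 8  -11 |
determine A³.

tr A = -2 and det A = -3, so the characteristic polynomial is λ² − (-2)λ + (-3) with roots -3 and 1.
Eigenvectors give P = [[1, 3], [1, 2]] with P⁻¹ = [[-2, 3], [1, -1]], and A = P·diag(-3, 1)·P⁻¹.
Then A³ = P·diag(-27, 1)·P⁻¹ = [[-27, 3], [-27, 2]] · [[-2, 3], [1, -1]] = [[57, -84], [56, -83]].

[[57, -84], [56, -83]]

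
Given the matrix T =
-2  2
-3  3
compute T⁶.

[[-2, 2], [-3, 3]]

T² = T (a projection; rank 1, trace 1), so T⁶ = T.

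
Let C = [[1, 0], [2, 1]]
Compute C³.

C = I + N where N = [[0, 0], [2, 0]] is strictly lower-triangular, so N² = 0.
(I + N)³ = I + 3·N = [[1, 0], [6, 1]].

[[1, 0], [6, 1]]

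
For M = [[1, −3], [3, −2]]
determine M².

[[−8, 3], [−3, −5]]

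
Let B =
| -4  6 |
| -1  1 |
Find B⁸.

tr B = -3 and det B = 2, so the characteristic polynomial is λ² − (-3)λ + (2) with roots -2 and -1.
Eigenvectors give P = [[3, -2], [1, -1]] with P⁻¹ = [[1, -2], [1, -3]], and B = P·diag(-2, -1)·P⁻¹.
Then B⁸ = P·diag(256, 1)·P⁻¹ = [[768, -2], [256, -1]] · [[1, -2], [1, -3]] = [[766, -1530], [255, -509]].

[[766, -1530], [255, -509]]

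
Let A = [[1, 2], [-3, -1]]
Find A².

[[-5, 0], [0, -5]]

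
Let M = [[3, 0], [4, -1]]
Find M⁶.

[[729, 0], [728, 1]]

tr M = 2 and det M = -3, so the characteristic polynomial is λ² − (2)λ + (-3) with roots 3 and -1.
Eigenvectors give P = [[1, 0], [1, 1]] with P⁻¹ = [[1, 0], [-1, 1]], and M = P·diag(3, -1)·P⁻¹.
Then M⁶ = P·diag(729, 1)·P⁻¹ = [[729, 0], [729, 1]] · [[1, 0], [-1, 1]] = [[729, 0], [728, 1]].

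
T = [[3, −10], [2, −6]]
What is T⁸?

tr T = −3 and det T = 2, so the characteristic polynomial is λ² − (−3)λ + (2) with roots −2 and −1.
Eigenvectors give P = [[−2, −5], [−1, −2]] with P⁻¹ = [[2, −5], [−1, 2]], and T = P·diag(−2, −1)·P⁻¹.
Then T⁸ = P·diag(256, 1)·P⁻¹ = [[−512, −5], [−256, −2]] · [[2, −5], [−1, 2]] = [[−1019, 2550], [−510, 1276]].

[[−1019, 2550], [−510, 1276]]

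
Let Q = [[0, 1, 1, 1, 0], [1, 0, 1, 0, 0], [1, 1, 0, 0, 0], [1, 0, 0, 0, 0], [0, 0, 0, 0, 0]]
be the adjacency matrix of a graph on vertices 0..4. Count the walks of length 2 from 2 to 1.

1

The number of length-2 walks from vertex 2 to vertex 1 is entry (2,1) of Q², where Q is the adjacency matrix.
Q² = [[3, 1, 1, 0, 0], [1, 2, 1, 1, 0], [1, 1, 2, 1, 0], [0, 1, 1, 1, 0], [0, 0, 0, 0, 0]]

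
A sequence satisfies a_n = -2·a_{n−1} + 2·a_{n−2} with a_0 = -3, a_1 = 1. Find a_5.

140

With companion matrix Q = [[-2, 2], [1, 0]], [a_n, a_{n−1}]ᵀ = Q·[a_{n−1}, a_{n−2}]ᵀ, so [a_5, a_4]ᵀ = Q⁴·[a_1, a_0]ᵀ.
Q⁴ = [[44, -32], [-16, 12]], giving [a_5, a_4]ᵀ = [[140], [-52]].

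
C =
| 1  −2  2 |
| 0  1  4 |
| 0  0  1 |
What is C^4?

C = I + N where N = [[0, −2, 2], [0, 0, 4], [0, 0, 0]] is strictly upper-triangular, so N^3 = 0.
(I + N)^4 = I + 4·N + 6·N^2 = [[1, −8, −40], [0, 1, 16], [0, 0, 1]].

[[1, −8, −40], [0, 1, 16], [0, 0, 1]]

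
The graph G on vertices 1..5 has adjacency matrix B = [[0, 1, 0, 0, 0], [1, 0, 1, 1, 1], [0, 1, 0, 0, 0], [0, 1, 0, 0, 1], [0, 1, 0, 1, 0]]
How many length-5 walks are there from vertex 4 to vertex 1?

7

The number of length-5 walks from vertex 4 to vertex 1 is entry (4,1) of B^5, where B is the adjacency matrix.
B^2 = [[1, 0, 1, 1, 1], [0, 4, 0, 1, 1], [1, 0, 1, 1, 1], [1, 1, 1, 2, 1], [1, 1, 1, 1, 2]]
B^3 = [[0, 4, 0, 1, 1], [4, 2, 4, 5, 5], [0, 4, 0, 1, 1], [1, 5, 1, 2, 3], [1, 5, 1, 3, 2]]
B^4 = [[4, 2, 4, 5, 5], [2, 18, 2, 7, 7], [4, 2, 4, 5, 5], [5, 7, 5, 8, 7], [5, 7, 5, 7, 8]]
B^5 = [[2, 18, 2, 7, 7], [18, 18, 18, 25, 25], [2, 18, 2, 7, 7], [7, 25, 7, 14, 15], [7, 25, 7, 15, 14]]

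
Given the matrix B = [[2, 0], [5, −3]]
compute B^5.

[[32, 0], [275, −243]]

tr B = −1 and det B = −6, so the characteristic polynomial is λ² − (−1)λ + (−6) with roots −3 and 2.
Eigenvectors give P = [[0, 1], [−1, 1]] with P⁻¹ = [[1, −1], [1, 0]], and B = P·diag(−3, 2)·P⁻¹.
Then B^5 = P·diag(−243, 32)·P⁻¹ = [[0, 32], [243, 32]] · [[1, −1], [1, 0]] = [[32, 0], [275, −243]].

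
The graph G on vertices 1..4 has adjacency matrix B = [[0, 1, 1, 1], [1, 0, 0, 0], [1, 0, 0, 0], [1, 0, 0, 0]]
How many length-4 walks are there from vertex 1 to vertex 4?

The number of length-4 walks from vertex 1 to vertex 4 is entry (1,4) of B⁴, where B is the adjacency matrix.
B² = [[3, 0, 0, 0], [0, 1, 1, 1], [0, 1, 1, 1], [0, 1, 1, 1]]
B³ = [[0, 3, 3, 3], [3, 0, 0, 0], [3, 0, 0, 0], [3, 0, 0, 0]]
B⁴ = [[9, 0, 0, 0], [0, 3, 3, 3], [0, 3, 3, 3], [0, 3, 3, 3]]

0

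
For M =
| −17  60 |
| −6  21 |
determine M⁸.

tr M = 4 and det M = 3, so the characteristic polynomial is λ² − (4)λ + (3) with roots 3 and 1.
Eigenvectors give P = [[3, 10], [1, 3]] with P⁻¹ = [[−3, 10], [1, −3]], and M = P·diag(3, 1)·P⁻¹.
Then M⁸ = P·diag(6561, 1)·P⁻¹ = [[19683, 10], [6561, 3]] · [[−3, 10], [1, −3]] = [[−59039, 196800], [−19680, 65601]].

[[−59039, 196800], [−19680, 65601]]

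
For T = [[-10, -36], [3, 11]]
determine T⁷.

tr T = 1 and det T = -2, so the characteristic polynomial is λ² − (1)λ + (-2) with roots 2 and -1.
Eigenvectors give P = [[-3, -4], [1, 1]] with P⁻¹ = [[1, 4], [-1, -3]], and T = P·diag(2, -1)·P⁻¹.
Then T⁷ = P·diag(128, -1)·P⁻¹ = [[-384, 4], [128, -1]] · [[1, 4], [-1, -3]] = [[-388, -1548], [129, 515]].

[[-388, -1548], [129, 515]]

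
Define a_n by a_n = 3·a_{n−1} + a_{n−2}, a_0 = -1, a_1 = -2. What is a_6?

-829

With companion matrix M = [[3, 1], [1, 0]], [a_n, a_{n−1}]ᵀ = M·[a_{n−1}, a_{n−2}]ᵀ, so [a_6, a_5]ᵀ = M⁵·[a_1, a_0]ᵀ.
M⁵ = [[360, 109], [109, 33]], giving [a_6, a_5]ᵀ = [[-829], [-251]].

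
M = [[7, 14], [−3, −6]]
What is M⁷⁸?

[[7, 14], [−3, −6]]

M² = M (a projection; rank 1, trace 1), so M⁷⁸ = M.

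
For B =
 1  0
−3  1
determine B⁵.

[[1, 0], [−15, 1]]

B = I + N where N = [[0, 0], [−3, 0]] is strictly lower-triangular, so N² = 0.
(I + N)⁵ = I + 5·N = [[1, 0], [−15, 1]].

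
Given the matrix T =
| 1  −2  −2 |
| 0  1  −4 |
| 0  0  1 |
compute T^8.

[[1, −16, 208], [0, 1, −32], [0, 0, 1]]

T = I + N where N = [[0, −2, −2], [0, 0, −4], [0, 0, 0]] is strictly upper-triangular, so N^3 = 0.
(I + N)^8 = I + 8·N + 28·N^2 = [[1, −16, 208], [0, 1, −32], [0, 0, 1]].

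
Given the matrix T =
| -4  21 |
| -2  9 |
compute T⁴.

[[-374, 1365], [-130, 471]]

tr T = 5 and det T = 6, so the characteristic polynomial is λ² − (5)λ + (6) with roots 3 and 2.
Eigenvectors give P = [[3, 7], [1, 2]] with P⁻¹ = [[-2, 7], [1, -3]], and T = P·diag(3, 2)·P⁻¹.
Then T⁴ = P·diag(81, 16)·P⁻¹ = [[243, 112], [81, 32]] · [[-2, 7], [1, -3]] = [[-374, 1365], [-130, 471]].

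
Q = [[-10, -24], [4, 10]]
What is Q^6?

[[64, 0], [0, 64]]

tr Q = 0 and det Q = -4, so the characteristic polynomial is λ² − (0)λ + (-4) with roots 2 and -2.
Eigenvectors give P = [[-2, -3], [1, 1]] with P⁻¹ = [[1, 3], [-1, -2]], and Q = P·diag(2, -2)·P⁻¹.
Then Q^6 = P·diag(64, 64)·P⁻¹ = [[-128, -192], [64, 64]] · [[1, 3], [-1, -2]] = [[64, 0], [0, 64]].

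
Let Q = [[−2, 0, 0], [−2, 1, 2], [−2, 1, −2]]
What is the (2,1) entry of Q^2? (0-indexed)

−1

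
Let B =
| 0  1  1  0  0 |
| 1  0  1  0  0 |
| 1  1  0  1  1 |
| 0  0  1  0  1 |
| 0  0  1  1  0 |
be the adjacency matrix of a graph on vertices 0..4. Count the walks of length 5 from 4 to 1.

The number of length-5 walks from vertex 4 to vertex 1 is entry (4,1) of B⁵, where B is the adjacency matrix.
B² = [[2, 1, 1, 1, 1], [1, 2, 1, 1, 1], [1, 1, 4, 1, 1], [1, 1, 1, 2, 1], [1, 1, 1, 1, 2]]
B³ = [[2, 3, 5, 2, 2], [3, 2, 5, 2, 2], [5, 5, 4, 5, 5], [2, 2, 5, 2, 3], [2, 2, 5, 3, 2]]
B⁴ = [[8, 7, 9, 7, 7], [7, 8, 9, 7, 7], [9, 9, 20, 9, 9], [7, 7, 9, 8, 7], [7, 7, 9, 7, 8]]
B⁵ = [[16, 17, 29, 16, 16], [17, 16, 29, 16, 16], [29, 29, 36, 29, 29], [16, 16, 29, 16, 17], [16, 16, 29, 17, 16]]

16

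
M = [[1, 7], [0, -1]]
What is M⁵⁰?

M² = I (check: tr M = 0 and det M = -1), so M⁵⁰ = I since 50 is even.

[[1, 0], [0, 1]]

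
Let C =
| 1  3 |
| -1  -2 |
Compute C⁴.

C² = [[-2, -3], [1, 1]]
C³ = [[1, 0], [0, 1]]
C⁴ = [[1, 3], [-1, -2]]

[[1, 3], [-1, -2]]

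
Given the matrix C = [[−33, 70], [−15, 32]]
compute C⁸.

[[44391, −88270], [18915, −37574]]

tr C = −1 and det C = −6, so the characteristic polynomial is λ² − (−1)λ + (−6) with roots −3 and 2.
Eigenvectors give P = [[7, 2], [3, 1]] with P⁻¹ = [[1, −2], [−3, 7]], and C = P·diag(−3, 2)·P⁻¹.
Then C⁸ = P·diag(6561, 256)·P⁻¹ = [[45927, 512], [19683, 256]] · [[1, −2], [−3, 7]] = [[44391, −88270], [18915, −37574]].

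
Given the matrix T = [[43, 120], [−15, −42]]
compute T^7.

[[20707, 55560], [−6945, −18648]]

tr T = 1 and det T = −6, so the characteristic polynomial is λ² − (1)λ + (−6) with roots 3 and −2.
Eigenvectors give P = [[−3, −8], [1, 3]] with P⁻¹ = [[−3, −8], [1, 3]], and T = P·diag(3, −2)·P⁻¹.
Then T^7 = P·diag(2187, −128)·P⁻¹ = [[−6561, 1024], [2187, −384]] · [[−3, −8], [1, 3]] = [[20707, 55560], [−6945, −18648]].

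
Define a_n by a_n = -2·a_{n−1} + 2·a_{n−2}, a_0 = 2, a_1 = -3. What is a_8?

With companion matrix Q = [[-2, 2], [1, 0]], [a_n, a_{n−1}]ᵀ = Q·[a_{n−1}, a_{n−2}]ᵀ, so [a_8, a_7]ᵀ = Q^7·[a_1, a_0]ᵀ.
Q^7 = [[-896, 656], [328, -240]], giving [a_8, a_7]ᵀ = [[4000], [-1464]].

4000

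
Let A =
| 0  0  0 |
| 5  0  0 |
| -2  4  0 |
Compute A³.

A is strictly triangular, hence nilpotent: A³ = 0, so A³ = 0.

[[0, 0, 0], [0, 0, 0], [0, 0, 0]]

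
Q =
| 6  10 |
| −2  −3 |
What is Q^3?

tr Q = 3 and det Q = 2, so the characteristic polynomial is λ² − (3)λ + (2) with roots 1 and 2.
Eigenvectors give P = [[−2, 5], [1, −2]] with P⁻¹ = [[2, 5], [1, 2]], and Q = P·diag(1, 2)·P⁻¹.
Then Q^3 = P·diag(1, 8)·P⁻¹ = [[−2, 40], [1, −16]] · [[2, 5], [1, 2]] = [[36, 70], [−14, −27]].

[[36, 70], [−14, −27]]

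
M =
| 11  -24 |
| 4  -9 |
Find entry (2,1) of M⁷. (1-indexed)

tr M = 2 and det M = -3, so the characteristic polynomial is λ² − (2)λ + (-3) with roots 3 and -1.
Eigenvectors give P = [[3, -2], [1, -1]] with P⁻¹ = [[1, -2], [1, -3]], and M = P·diag(3, -1)·P⁻¹.
Then M⁷ = P·diag(2187, -1)·P⁻¹ = [[6561, 2], [2187, 1]] · [[1, -2], [1, -3]] = [[6563, -13128], [2188, -4377]].

2188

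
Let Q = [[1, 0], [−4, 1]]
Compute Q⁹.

Q = I + N where N = [[0, 0], [−4, 0]] is strictly lower-triangular, so N² = 0.
(I + N)⁹ = I + 9·N = [[1, 0], [−36, 1]].

[[1, 0], [−36, 1]]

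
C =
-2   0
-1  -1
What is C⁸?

tr C = -3 and det C = 2, so the characteristic polynomial is λ² − (-3)λ + (2) with roots -2 and -1.
Eigenvectors give P = [[1, 0], [1, 1]] with P⁻¹ = [[1, 0], [-1, 1]], and C = P·diag(-2, -1)·P⁻¹.
Then C⁸ = P·diag(256, 1)·P⁻¹ = [[256, 0], [256, 1]] · [[1, 0], [-1, 1]] = [[256, 0], [255, 1]].

[[256, 0], [255, 1]]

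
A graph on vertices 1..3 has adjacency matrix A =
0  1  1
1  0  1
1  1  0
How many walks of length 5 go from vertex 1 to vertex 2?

The number of length-5 walks from vertex 1 to vertex 2 is entry (1,2) of A^5, where A is the adjacency matrix.
A^2 = [[2, 1, 1], [1, 2, 1], [1, 1, 2]]
A^3 = [[2, 3, 3], [3, 2, 3], [3, 3, 2]]
A^4 = [[6, 5, 5], [5, 6, 5], [5, 5, 6]]
A^5 = [[10, 11, 11], [11, 10, 11], [11, 11, 10]]

11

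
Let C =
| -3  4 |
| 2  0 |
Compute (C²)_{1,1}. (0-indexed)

8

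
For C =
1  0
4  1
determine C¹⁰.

C = I + N where N = [[0, 0], [4, 0]] is strictly lower-triangular, so N² = 0.
(I + N)¹⁰ = I + 10·N = [[1, 0], [40, 1]].

[[1, 0], [40, 1]]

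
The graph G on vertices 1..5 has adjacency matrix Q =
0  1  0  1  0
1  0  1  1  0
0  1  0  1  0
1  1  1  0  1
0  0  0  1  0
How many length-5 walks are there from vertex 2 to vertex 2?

36

The number of length-5 walks from vertex 2 to vertex 2 is entry (2,2) of Q^5, where Q is the adjacency matrix.
Q^2 = [[2, 1, 2, 1, 1], [1, 3, 1, 2, 1], [2, 1, 2, 1, 1], [1, 2, 1, 4, 0], [1, 1, 1, 0, 1]]
Q^3 = [[2, 5, 2, 6, 1], [5, 4, 5, 6, 2], [2, 5, 2, 6, 1], [6, 6, 6, 4, 4], [1, 2, 1, 4, 0]]
Q^4 = [[11, 10, 11, 10, 6], [10, 16, 10, 16, 6], [11, 10, 11, 10, 6], [10, 16, 10, 22, 4], [6, 6, 6, 4, 4]]
Q^5 = [[20, 32, 20, 38, 10], [32, 36, 32, 42, 16], [20, 32, 20, 38, 10], [38, 42, 38, 40, 22], [10, 16, 10, 22, 4]]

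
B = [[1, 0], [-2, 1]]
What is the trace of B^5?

2

B = I + N where N = [[0, 0], [-2, 0]] is strictly lower-triangular, so N^2 = 0.
(I + N)^5 = I + 5·N = [[1, 0], [-10, 1]].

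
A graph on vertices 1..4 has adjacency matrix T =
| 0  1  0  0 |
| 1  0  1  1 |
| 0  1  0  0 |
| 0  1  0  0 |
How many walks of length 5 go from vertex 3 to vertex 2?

The number of length-5 walks from vertex 3 to vertex 2 is entry (3,2) of T⁵, where T is the adjacency matrix.
T² = [[1, 0, 1, 1], [0, 3, 0, 0], [1, 0, 1, 1], [1, 0, 1, 1]]
T³ = [[0, 3, 0, 0], [3, 0, 3, 3], [0, 3, 0, 0], [0, 3, 0, 0]]
T⁴ = [[3, 0, 3, 3], [0, 9, 0, 0], [3, 0, 3, 3], [3, 0, 3, 3]]
T⁵ = [[0, 9, 0, 0], [9, 0, 9, 9], [0, 9, 0, 0], [0, 9, 0, 0]]

9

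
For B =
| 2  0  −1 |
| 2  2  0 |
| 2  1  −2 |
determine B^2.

[[2, −1, 0], [8, 4, −2], [2, 0, 2]]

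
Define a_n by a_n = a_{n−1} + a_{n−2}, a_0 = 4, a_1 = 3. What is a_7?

71

With companion matrix M = [[1, 1], [1, 0]], [a_n, a_{n−1}]ᵀ = M·[a_{n−1}, a_{n−2}]ᵀ, so [a_7, a_6]ᵀ = M⁶·[a_1, a_0]ᵀ.
M⁶ = [[13, 8], [8, 5]], giving [a_7, a_6]ᵀ = [[71], [44]].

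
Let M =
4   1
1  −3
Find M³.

[[69, 14], [14, −29]]

M² = [[17, 1], [1, 10]]
M³ = [[69, 14], [14, −29]]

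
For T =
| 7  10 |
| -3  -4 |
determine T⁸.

tr T = 3 and det T = 2, so the characteristic polynomial is λ² − (3)λ + (2) with roots 2 and 1.
Eigenvectors give P = [[-2, -5], [1, 3]] with P⁻¹ = [[-3, -5], [1, 2]], and T = P·diag(2, 1)·P⁻¹.
Then T⁸ = P·diag(256, 1)·P⁻¹ = [[-512, -5], [256, 3]] · [[-3, -5], [1, 2]] = [[1531, 2550], [-765, -1274]].

[[1531, 2550], [-765, -1274]]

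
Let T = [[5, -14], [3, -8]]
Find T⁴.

[[-89, 210], [-45, 106]]

tr T = -3 and det T = 2, so the characteristic polynomial is λ² − (-3)λ + (2) with roots -1 and -2.
Eigenvectors give P = [[7, -2], [3, -1]] with P⁻¹ = [[1, -2], [3, -7]], and T = P·diag(-1, -2)·P⁻¹.
Then T⁴ = P·diag(1, 16)·P⁻¹ = [[7, -32], [3, -16]] · [[1, -2], [3, -7]] = [[-89, 210], [-45, 106]].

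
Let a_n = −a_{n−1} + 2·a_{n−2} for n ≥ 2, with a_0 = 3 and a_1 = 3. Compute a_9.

3

With companion matrix C = [[−1, 2], [1, 0]], [a_n, a_{n−1}]ᵀ = C·[a_{n−1}, a_{n−2}]ᵀ, so [a_9, a_8]ᵀ = C⁸·[a_1, a_0]ᵀ.
C⁸ = [[171, −170], [−85, 86]], giving [a_9, a_8]ᵀ = [[3], [3]].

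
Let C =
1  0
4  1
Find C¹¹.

[[1, 0], [44, 1]]

C = I + N where N = [[0, 0], [4, 0]] is strictly lower-triangular, so N² = 0.
(I + N)¹¹ = I + 11·N = [[1, 0], [44, 1]].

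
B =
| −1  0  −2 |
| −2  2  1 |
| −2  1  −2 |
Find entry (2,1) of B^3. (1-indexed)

B^2 = [[5, −2, 6], [−4, 5, 4], [4, 0, 9]]
B^3 = [[−13, 2, −24], [−14, 14, 5], [−22, 9, −26]]

−14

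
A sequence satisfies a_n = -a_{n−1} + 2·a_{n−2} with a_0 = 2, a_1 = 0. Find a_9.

-340

With companion matrix M = [[-1, 2], [1, 0]], [a_n, a_{n−1}]ᵀ = M·[a_{n−1}, a_{n−2}]ᵀ, so [a_9, a_8]ᵀ = M⁸·[a_1, a_0]ᵀ.
M⁸ = [[171, -170], [-85, 86]], giving [a_9, a_8]ᵀ = [[-340], [172]].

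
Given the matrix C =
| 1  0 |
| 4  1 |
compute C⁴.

C = I + N where N = [[0, 0], [4, 0]] is strictly lower-triangular, so N² = 0.
(I + N)⁴ = I + 4·N = [[1, 0], [16, 1]].

[[1, 0], [16, 1]]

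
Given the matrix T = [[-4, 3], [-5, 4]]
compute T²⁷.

T² = I (check: tr T = 0 and det T = -1), so T²⁷ = T since 27 is odd.

[[-4, 3], [-5, 4]]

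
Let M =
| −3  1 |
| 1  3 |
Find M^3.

[[−30, 10], [10, 30]]

M^2 = [[10, 0], [0, 10]]
M^3 = [[−30, 10], [10, 30]]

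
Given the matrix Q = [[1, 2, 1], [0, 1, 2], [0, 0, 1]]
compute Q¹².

Q = I + N where N = [[0, 2, 1], [0, 0, 2], [0, 0, 0]] is strictly upper-triangular, so N³ = 0.
(I + N)¹² = I + 12·N + 66·N² = [[1, 24, 276], [0, 1, 24], [0, 0, 1]].

[[1, 24, 276], [0, 1, 24], [0, 0, 1]]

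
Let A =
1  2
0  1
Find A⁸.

A = I + N where N = [[0, 2], [0, 0]] is strictly upper-triangular, so N² = 0.
(I + N)⁸ = I + 8·N = [[1, 16], [0, 1]].

[[1, 16], [0, 1]]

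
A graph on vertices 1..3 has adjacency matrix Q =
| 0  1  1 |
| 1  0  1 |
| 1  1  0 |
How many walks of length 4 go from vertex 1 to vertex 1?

The number of length-4 walks from vertex 1 to vertex 1 is entry (1,1) of Q^4, where Q is the adjacency matrix.
Q^2 = [[2, 1, 1], [1, 2, 1], [1, 1, 2]]
Q^3 = [[2, 3, 3], [3, 2, 3], [3, 3, 2]]
Q^4 = [[6, 5, 5], [5, 6, 5], [5, 5, 6]]

6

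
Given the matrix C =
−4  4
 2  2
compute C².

[[24, −8], [−4, 12]]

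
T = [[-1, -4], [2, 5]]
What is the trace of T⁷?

tr T = 4 and det T = 3, so the characteristic polynomial is λ² − (4)λ + (3) with roots 3 and 1.
Eigenvectors give P = [[-1, 2], [1, -1]] with P⁻¹ = [[1, 2], [1, 1]], and T = P·diag(3, 1)·P⁻¹.
Then T⁷ = P·diag(2187, 1)·P⁻¹ = [[-2187, 2], [2187, -1]] · [[1, 2], [1, 1]] = [[-2185, -4372], [2186, 4373]].

2188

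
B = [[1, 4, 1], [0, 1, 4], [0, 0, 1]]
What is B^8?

B = I + N where N = [[0, 4, 1], [0, 0, 4], [0, 0, 0]] is strictly upper-triangular, so N^3 = 0.
(I + N)^8 = I + 8·N + 28·N^2 = [[1, 32, 456], [0, 1, 32], [0, 0, 1]].

[[1, 32, 456], [0, 1, 32], [0, 0, 1]]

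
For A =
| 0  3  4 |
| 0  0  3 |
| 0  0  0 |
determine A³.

A is strictly triangular, hence nilpotent: A³ = 0, so A³ = 0.

[[0, 0, 0], [0, 0, 0], [0, 0, 0]]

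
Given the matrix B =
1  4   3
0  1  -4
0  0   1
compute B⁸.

[[1, 32, -424], [0, 1, -32], [0, 0, 1]]

B = I + N where N = [[0, 4, 3], [0, 0, -4], [0, 0, 0]] is strictly upper-triangular, so N³ = 0.
(I + N)⁸ = I + 8·N + 28·N² = [[1, 32, -424], [0, 1, -32], [0, 0, 1]].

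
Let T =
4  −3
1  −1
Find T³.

[[43, −30], [10, −7]]

T² = [[13, −9], [3, −2]]
T³ = [[43, −30], [10, −7]]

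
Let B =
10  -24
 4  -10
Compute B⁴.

tr B = 0 and det B = -4, so the characteristic polynomial is λ² − (0)λ + (-4) with roots 2 and -2.
Eigenvectors give P = [[3, 2], [1, 1]] with P⁻¹ = [[1, -2], [-1, 3]], and B = P·diag(2, -2)·P⁻¹.
Then B⁴ = P·diag(16, 16)·P⁻¹ = [[48, 32], [16, 16]] · [[1, -2], [-1, 3]] = [[16, 0], [0, 16]].

[[16, 0], [0, 16]]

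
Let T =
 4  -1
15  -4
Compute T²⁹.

[[4, -1], [15, -4]]

T² = I (check: tr T = 0 and det T = -1), so T²⁹ = T since 29 is odd.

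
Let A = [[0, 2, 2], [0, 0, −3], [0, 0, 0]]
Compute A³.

A is strictly triangular, hence nilpotent: A³ = 0, so A³ = 0.

[[0, 0, 0], [0, 0, 0], [0, 0, 0]]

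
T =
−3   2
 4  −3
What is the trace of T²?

34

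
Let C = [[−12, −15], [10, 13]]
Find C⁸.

tr C = 1 and det C = −6, so the characteristic polynomial is λ² − (1)λ + (−6) with roots 3 and −2.
Eigenvectors give P = [[−1, −3], [1, 2]] with P⁻¹ = [[2, 3], [−1, −1]], and C = P·diag(3, −2)·P⁻¹.
Then C⁸ = P·diag(6561, 256)·P⁻¹ = [[−6561, −768], [6561, 512]] · [[2, 3], [−1, −1]] = [[−12354, −18915], [12610, 19171]].

[[−12354, −18915], [12610, 19171]]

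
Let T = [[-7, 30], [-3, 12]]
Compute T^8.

[[-56489, 189150], [-18915, 63306]]

tr T = 5 and det T = 6, so the characteristic polynomial is λ² − (5)λ + (6) with roots 2 and 3.
Eigenvectors give P = [[10, 3], [3, 1]] with P⁻¹ = [[1, -3], [-3, 10]], and T = P·diag(2, 3)·P⁻¹.
Then T^8 = P·diag(256, 6561)·P⁻¹ = [[2560, 19683], [768, 6561]] · [[1, -3], [-3, 10]] = [[-56489, 189150], [-18915, 63306]].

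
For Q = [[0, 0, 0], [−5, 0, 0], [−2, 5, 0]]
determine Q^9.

Q is strictly triangular, hence nilpotent: Q^3 = 0, so Q^9 = 0.

[[0, 0, 0], [0, 0, 0], [0, 0, 0]]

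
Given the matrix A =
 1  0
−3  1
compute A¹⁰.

[[1, 0], [−30, 1]]

A = I + N where N = [[0, 0], [−3, 0]] is strictly lower-triangular, so N² = 0.
(I + N)¹⁰ = I + 10·N = [[1, 0], [−30, 1]].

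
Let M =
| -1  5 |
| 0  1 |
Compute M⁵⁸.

M² = I (check: tr M = 0 and det M = -1), so M⁵⁸ = I since 58 is even.

[[1, 0], [0, 1]]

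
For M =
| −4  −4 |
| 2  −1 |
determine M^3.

[[8, −52], [26, 47]]

M^2 = [[8, 20], [−10, −7]]
M^3 = [[8, −52], [26, 47]]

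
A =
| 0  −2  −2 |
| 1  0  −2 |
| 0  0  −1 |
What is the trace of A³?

A² = [[−2, 0, 6], [0, −2, 0], [0, 0, 1]]
A³ = [[0, 4, −2], [−2, 0, 4], [0, 0, −1]]

−1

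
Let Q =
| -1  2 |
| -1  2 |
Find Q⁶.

Q² = Q (a projection; rank 1, trace 1), so Q⁶ = Q.

[[-1, 2], [-1, 2]]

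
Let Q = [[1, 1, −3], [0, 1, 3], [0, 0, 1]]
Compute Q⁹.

[[1, 9, 81], [0, 1, 27], [0, 0, 1]]

Q = I + N where N = [[0, 1, −3], [0, 0, 3], [0, 0, 0]] is strictly upper-triangular, so N³ = 0.
(I + N)⁹ = I + 9·N + 36·N² = [[1, 9, 81], [0, 1, 27], [0, 0, 1]].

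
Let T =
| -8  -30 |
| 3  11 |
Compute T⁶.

[[-566, -1890], [189, 631]]

tr T = 3 and det T = 2, so the characteristic polynomial is λ² − (3)λ + (2) with roots 1 and 2.
Eigenvectors give P = [[10, -3], [-3, 1]] with P⁻¹ = [[1, 3], [3, 10]], and T = P·diag(1, 2)·P⁻¹.
Then T⁶ = P·diag(1, 64)·P⁻¹ = [[10, -192], [-3, 64]] · [[1, 3], [3, 10]] = [[-566, -1890], [189, 631]].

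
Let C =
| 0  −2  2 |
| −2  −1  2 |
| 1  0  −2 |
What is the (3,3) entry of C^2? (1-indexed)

6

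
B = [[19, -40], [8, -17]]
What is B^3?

[[139, -280], [56, -113]]

tr B = 2 and det B = -3, so the characteristic polynomial is λ² − (2)λ + (-3) with roots -1 and 3.
Eigenvectors give P = [[-2, 5], [-1, 2]] with P⁻¹ = [[2, -5], [1, -2]], and B = P·diag(-1, 3)·P⁻¹.
Then B^3 = P·diag(-1, 27)·P⁻¹ = [[2, 135], [1, 54]] · [[2, -5], [1, -2]] = [[139, -280], [56, -113]].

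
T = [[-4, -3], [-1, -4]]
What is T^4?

[[553, 912], [304, 553]]

T^2 = [[19, 24], [8, 19]]
T^3 = [[-100, -153], [-51, -100]]
T^4 = [[553, 912], [304, 553]]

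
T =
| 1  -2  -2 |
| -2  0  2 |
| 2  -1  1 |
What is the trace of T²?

-2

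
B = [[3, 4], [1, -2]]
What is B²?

[[13, 4], [1, 8]]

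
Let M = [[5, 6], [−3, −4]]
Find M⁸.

[[511, 510], [−255, −254]]

tr M = 1 and det M = −2, so the characteristic polynomial is λ² − (1)λ + (−2) with roots −1 and 2.
Eigenvectors give P = [[1, 2], [−1, −1]] with P⁻¹ = [[−1, −2], [1, 1]], and M = P·diag(−1, 2)·P⁻¹.
Then M⁸ = P·diag(1, 256)·P⁻¹ = [[1, 512], [−1, −256]] · [[−1, −2], [1, 1]] = [[511, 510], [−255, −254]].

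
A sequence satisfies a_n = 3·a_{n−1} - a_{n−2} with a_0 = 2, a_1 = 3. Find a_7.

843

With companion matrix A = [[3, -1], [1, 0]], [a_n, a_{n−1}]ᵀ = A·[a_{n−1}, a_{n−2}]ᵀ, so [a_7, a_6]ᵀ = A⁶·[a_1, a_0]ᵀ.
A⁶ = [[377, -144], [144, -55]], giving [a_7, a_6]ᵀ = [[843], [322]].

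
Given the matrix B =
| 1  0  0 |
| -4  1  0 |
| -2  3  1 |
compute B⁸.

B = I + N where N = [[0, 0, 0], [-4, 0, 0], [-2, 3, 0]] is strictly lower-triangular, so N³ = 0.
(I + N)⁸ = I + 8·N + 28·N² = [[1, 0, 0], [-32, 1, 0], [-352, 24, 1]].

[[1, 0, 0], [-32, 1, 0], [-352, 24, 1]]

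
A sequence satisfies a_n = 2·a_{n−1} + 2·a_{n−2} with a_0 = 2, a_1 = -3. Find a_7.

With companion matrix A = [[2, 2], [1, 0]], [a_n, a_{n−1}]ᵀ = A·[a_{n−1}, a_{n−2}]ᵀ, so [a_7, a_6]ᵀ = A⁶·[a_1, a_0]ᵀ.
A⁶ = [[328, 240], [120, 88]], giving [a_7, a_6]ᵀ = [[-504], [-184]].

-504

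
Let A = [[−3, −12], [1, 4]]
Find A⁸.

A² = A (a projection; rank 1, trace 1), so A⁸ = A.

[[−3, −12], [1, 4]]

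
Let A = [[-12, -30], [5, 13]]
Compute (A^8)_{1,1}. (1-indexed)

tr A = 1 and det A = -6, so the characteristic polynomial is λ² − (1)λ + (-6) with roots 3 and -2.
Eigenvectors give P = [[-2, 3], [1, -1]] with P⁻¹ = [[1, 3], [1, 2]], and A = P·diag(3, -2)·P⁻¹.
Then A^8 = P·diag(6561, 256)·P⁻¹ = [[-13122, 768], [6561, -256]] · [[1, 3], [1, 2]] = [[-12354, -37830], [6305, 19171]].

-12354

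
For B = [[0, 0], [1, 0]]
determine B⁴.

B is strictly triangular, hence nilpotent: B² = 0, so B⁴ = 0.

[[0, 0], [0, 0]]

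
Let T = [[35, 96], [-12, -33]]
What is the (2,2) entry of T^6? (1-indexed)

tr T = 2 and det T = -3, so the characteristic polynomial is λ² − (2)λ + (-3) with roots 3 and -1.
Eigenvectors give P = [[-3, 8], [1, -3]] with P⁻¹ = [[-3, -8], [-1, -3]], and T = P·diag(3, -1)·P⁻¹.
Then T^6 = P·diag(729, 1)·P⁻¹ = [[-2187, 8], [729, -3]] · [[-3, -8], [-1, -3]] = [[6553, 17472], [-2184, -5823]].

-5823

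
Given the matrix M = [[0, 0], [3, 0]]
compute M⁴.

[[0, 0], [0, 0]]

M is strictly triangular, hence nilpotent: M² = 0, so M⁴ = 0.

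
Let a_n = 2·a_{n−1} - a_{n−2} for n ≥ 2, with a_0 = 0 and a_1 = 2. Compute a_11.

With companion matrix A = [[2, -1], [1, 0]], [a_n, a_{n−1}]ᵀ = A·[a_{n−1}, a_{n−2}]ᵀ, so [a_11, a_10]ᵀ = A¹⁰·[a_1, a_0]ᵀ.
A¹⁰ = [[11, -10], [10, -9]], giving [a_11, a_10]ᵀ = [[22], [20]].

22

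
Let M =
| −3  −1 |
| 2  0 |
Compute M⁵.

[[−63, −31], [62, 30]]

tr M = −3 and det M = 2, so the characteristic polynomial is λ² − (−3)λ + (2) with roots −1 and −2.
Eigenvectors give P = [[−1, −1], [2, 1]] with P⁻¹ = [[1, 1], [−2, −1]], and M = P·diag(−1, −2)·P⁻¹.
Then M⁵ = P·diag(−1, −32)·P⁻¹ = [[1, 32], [−2, −32]] · [[1, 1], [−2, −1]] = [[−63, −31], [62, 30]].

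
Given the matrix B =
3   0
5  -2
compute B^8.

[[6561, 0], [6305, 256]]

tr B = 1 and det B = -6, so the characteristic polynomial is λ² − (1)λ + (-6) with roots -2 and 3.
Eigenvectors give P = [[0, 1], [-1, 1]] with P⁻¹ = [[1, -1], [1, 0]], and B = P·diag(-2, 3)·P⁻¹.
Then B^8 = P·diag(256, 6561)·P⁻¹ = [[0, 6561], [-256, 6561]] · [[1, -1], [1, 0]] = [[6561, 0], [6305, 256]].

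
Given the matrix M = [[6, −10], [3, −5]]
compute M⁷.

M² = M (a projection; rank 1, trace 1), so M⁷ = M.

[[6, −10], [3, −5]]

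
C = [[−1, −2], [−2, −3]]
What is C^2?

[[5, 8], [8, 13]]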